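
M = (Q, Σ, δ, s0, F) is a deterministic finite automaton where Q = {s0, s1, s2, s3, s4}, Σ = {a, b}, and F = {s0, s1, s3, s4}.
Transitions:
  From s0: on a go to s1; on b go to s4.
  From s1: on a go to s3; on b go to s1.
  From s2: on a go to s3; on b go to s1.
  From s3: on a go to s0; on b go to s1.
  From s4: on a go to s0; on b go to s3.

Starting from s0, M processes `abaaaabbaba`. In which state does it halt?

s0 --a--> s1
s1 --b--> s1
s1 --a--> s3
s3 --a--> s0
s0 --a--> s1
s1 --a--> s3
s3 --b--> s1
s1 --b--> s1
s1 --a--> s3
s3 --b--> s1
s1 --a--> s3

s3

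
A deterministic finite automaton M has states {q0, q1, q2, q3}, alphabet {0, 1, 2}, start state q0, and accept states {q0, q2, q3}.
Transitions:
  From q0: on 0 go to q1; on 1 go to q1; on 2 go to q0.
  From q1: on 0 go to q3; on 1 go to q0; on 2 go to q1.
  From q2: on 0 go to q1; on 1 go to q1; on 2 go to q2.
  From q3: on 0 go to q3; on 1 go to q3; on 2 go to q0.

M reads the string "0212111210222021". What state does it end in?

q0 --0--> q1
q1 --2--> q1
q1 --1--> q0
q0 --2--> q0
q0 --1--> q1
q1 --1--> q0
q0 --1--> q1
q1 --2--> q1
q1 --1--> q0
q0 --0--> q1
q1 --2--> q1
q1 --2--> q1
q1 --2--> q1
q1 --0--> q3
q3 --2--> q0
q0 --1--> q1

q1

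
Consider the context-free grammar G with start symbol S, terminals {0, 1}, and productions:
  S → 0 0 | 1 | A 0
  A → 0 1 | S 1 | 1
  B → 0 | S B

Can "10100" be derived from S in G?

no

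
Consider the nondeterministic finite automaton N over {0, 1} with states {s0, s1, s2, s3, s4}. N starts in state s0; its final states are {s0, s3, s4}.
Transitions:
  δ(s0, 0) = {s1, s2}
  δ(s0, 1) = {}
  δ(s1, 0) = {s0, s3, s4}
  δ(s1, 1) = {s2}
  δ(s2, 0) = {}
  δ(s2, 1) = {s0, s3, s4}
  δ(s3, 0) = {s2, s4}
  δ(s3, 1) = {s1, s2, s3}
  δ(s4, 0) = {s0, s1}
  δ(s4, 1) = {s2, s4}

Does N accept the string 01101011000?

accepted

Start: {s0}
read 0: {s1, s2}
read 1: {s0, s2, s3, s4}
read 1: {s0, s1, s2, s3, s4}
read 0: {s0, s1, s2, s3, s4}
read 1: {s0, s1, s2, s3, s4}
read 0: {s0, s1, s2, s3, s4}
read 1: {s0, s1, s2, s3, s4}
read 1: {s0, s1, s2, s3, s4}
read 0: {s0, s1, s2, s3, s4}
read 0: {s0, s1, s2, s3, s4}
read 0: {s0, s1, s2, s3, s4}
Reachable ∩ accepting = {s0, s3, s4} — nonempty.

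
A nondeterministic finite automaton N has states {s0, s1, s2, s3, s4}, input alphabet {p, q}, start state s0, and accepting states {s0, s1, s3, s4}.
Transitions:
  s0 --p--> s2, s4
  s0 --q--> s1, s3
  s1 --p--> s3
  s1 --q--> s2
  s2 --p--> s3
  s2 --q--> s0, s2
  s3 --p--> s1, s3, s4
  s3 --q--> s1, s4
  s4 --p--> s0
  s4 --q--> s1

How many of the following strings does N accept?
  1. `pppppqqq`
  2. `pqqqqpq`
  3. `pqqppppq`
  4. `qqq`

4

`pppppqqq`: accepted
`pqqqqpq`: accepted
`pqqppppq`: accepted
`qqq`: accepted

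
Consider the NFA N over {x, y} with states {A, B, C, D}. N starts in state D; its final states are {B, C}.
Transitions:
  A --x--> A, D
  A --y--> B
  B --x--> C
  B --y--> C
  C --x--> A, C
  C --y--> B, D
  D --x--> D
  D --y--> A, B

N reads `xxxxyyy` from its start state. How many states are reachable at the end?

3

Start: {D}
read x: {D}
read x: {D}
read x: {D}
read x: {D}
read y: {A, B}
read y: {B, C}
read y: {B, C, D}
Final reachable set {B, C, D} has 3 states.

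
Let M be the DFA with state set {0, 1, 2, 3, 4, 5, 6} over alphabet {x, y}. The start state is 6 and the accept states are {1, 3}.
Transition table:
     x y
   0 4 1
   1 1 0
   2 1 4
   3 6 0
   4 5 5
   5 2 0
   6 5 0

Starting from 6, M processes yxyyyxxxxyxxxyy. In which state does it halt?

5

6 --y--> 0
0 --x--> 4
4 --y--> 5
5 --y--> 0
0 --y--> 1
1 --x--> 1
1 --x--> 1
1 --x--> 1
1 --x--> 1
1 --y--> 0
0 --x--> 4
4 --x--> 5
5 --x--> 2
2 --y--> 4
4 --y--> 5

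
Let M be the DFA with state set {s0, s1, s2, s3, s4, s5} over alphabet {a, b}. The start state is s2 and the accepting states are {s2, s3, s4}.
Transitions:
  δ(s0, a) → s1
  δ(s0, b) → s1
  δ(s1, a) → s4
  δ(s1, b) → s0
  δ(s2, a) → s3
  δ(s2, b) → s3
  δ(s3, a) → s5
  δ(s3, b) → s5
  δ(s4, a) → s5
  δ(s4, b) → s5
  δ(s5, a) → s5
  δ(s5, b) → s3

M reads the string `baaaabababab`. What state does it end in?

s3

s2 --b--> s3
s3 --a--> s5
s5 --a--> s5
s5 --a--> s5
s5 --a--> s5
s5 --b--> s3
s3 --a--> s5
s5 --b--> s3
s3 --a--> s5
s5 --b--> s3
s3 --a--> s5
s5 --b--> s3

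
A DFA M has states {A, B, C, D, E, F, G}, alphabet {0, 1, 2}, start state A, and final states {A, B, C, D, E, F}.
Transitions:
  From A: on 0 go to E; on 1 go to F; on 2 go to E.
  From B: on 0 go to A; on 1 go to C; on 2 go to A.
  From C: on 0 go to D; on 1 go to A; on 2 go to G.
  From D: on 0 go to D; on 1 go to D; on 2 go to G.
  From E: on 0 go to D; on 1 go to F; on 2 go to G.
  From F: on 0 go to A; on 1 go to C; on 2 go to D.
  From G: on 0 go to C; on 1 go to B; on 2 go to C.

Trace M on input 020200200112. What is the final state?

G

A --0--> E
E --2--> G
G --0--> C
C --2--> G
G --0--> C
C --0--> D
D --2--> G
G --0--> C
C --0--> D
D --1--> D
D --1--> D
D --2--> G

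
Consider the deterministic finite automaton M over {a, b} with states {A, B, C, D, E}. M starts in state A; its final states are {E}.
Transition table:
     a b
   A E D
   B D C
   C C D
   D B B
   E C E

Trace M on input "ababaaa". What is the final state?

B

A --a--> E
E --b--> E
E --a--> C
C --b--> D
D --a--> B
B --a--> D
D --a--> B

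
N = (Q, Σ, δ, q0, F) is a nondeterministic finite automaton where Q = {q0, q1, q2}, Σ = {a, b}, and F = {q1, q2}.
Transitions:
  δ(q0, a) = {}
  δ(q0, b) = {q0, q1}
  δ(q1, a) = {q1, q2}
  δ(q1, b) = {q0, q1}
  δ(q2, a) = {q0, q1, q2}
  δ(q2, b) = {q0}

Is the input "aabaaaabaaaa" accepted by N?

Start: {q0}
read a: {}
The reachable set is empty and stays empty for the remaining 11 symbols.
Reachable ∩ accepting = {} — empty.

rejected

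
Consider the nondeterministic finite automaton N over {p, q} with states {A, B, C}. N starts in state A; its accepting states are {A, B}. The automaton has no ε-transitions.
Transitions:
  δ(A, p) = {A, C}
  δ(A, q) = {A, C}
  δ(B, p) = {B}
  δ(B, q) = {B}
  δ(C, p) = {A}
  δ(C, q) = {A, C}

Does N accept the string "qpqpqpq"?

accepted

Start: {A}
read q: {A, C}
read p: {A, C}
read q: {A, C}
read p: {A, C}
read q: {A, C}
read p: {A, C}
read q: {A, C}
Reachable ∩ accepting = {A} — nonempty.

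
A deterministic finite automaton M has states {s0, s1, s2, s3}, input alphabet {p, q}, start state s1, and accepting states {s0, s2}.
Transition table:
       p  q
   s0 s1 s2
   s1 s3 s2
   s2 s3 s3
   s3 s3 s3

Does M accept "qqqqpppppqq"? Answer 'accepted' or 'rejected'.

rejected

s1 --q--> s2
s2 --q--> s3
s3 --q--> s3
s3 --q--> s3
s3 --p--> s3
s3 --p--> s3
s3 --p--> s3
s3 --p--> s3
s3 --p--> s3
s3 --q--> s3
s3 --q--> s3
End in state s3, which is not an accepting state.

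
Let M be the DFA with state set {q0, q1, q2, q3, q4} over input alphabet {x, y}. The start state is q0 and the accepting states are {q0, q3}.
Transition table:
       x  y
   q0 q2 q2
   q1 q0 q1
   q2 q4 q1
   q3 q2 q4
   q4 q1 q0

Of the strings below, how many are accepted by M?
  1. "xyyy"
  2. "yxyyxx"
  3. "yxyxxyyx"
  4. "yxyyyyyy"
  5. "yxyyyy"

0

"xyyy": rejected
"yxyyxx": rejected
"yxyxxyyx": rejected
"yxyyyyyy": rejected
"yxyyyy": rejected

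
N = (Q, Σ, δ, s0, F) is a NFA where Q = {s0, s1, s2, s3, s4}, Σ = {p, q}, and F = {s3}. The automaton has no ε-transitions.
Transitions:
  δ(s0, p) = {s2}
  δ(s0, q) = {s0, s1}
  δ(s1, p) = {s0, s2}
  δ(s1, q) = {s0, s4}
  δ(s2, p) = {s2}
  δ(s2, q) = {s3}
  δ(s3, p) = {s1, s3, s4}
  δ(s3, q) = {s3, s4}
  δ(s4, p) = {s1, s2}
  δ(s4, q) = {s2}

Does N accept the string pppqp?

accepted

Start: {s0}
read p: {s2}
read p: {s2}
read p: {s2}
read q: {s3}
read p: {s1, s3, s4}
Reachable ∩ accepting = {s3} — nonempty.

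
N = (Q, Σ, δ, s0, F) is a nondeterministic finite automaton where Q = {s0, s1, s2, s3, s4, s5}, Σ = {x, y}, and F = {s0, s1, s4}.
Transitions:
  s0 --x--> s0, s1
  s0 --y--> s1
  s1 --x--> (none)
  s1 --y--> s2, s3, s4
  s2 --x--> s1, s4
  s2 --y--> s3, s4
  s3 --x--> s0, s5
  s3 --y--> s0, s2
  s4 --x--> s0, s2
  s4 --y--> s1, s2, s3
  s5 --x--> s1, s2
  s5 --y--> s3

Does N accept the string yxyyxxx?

rejected

Start: {s0}
read y: {s1}
read x: {}
The reachable set is empty and stays empty for the remaining 5 symbols.
Reachable ∩ accepting = {} — empty.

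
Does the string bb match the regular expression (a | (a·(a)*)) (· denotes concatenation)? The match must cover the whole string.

Neither a nor (a·(a)*) matches bb.

no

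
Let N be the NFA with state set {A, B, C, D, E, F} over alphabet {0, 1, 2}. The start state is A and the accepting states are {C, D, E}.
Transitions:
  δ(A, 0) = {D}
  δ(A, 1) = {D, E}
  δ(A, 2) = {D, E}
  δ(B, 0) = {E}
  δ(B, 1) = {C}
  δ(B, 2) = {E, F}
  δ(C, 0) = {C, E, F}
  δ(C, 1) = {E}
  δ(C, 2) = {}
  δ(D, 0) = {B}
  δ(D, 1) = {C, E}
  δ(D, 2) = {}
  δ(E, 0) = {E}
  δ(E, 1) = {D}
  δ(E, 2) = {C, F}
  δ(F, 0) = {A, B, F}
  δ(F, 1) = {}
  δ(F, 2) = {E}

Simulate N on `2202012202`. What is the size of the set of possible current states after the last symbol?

Start: {A}
read 2: {D, E}
read 2: {C, F}
read 0: {A, B, C, E, F}
read 2: {C, D, E, F}
read 0: {A, B, C, E, F}
read 1: {C, D, E}
read 2: {C, F}
read 2: {E}
read 0: {E}
read 2: {C, F}
Final reachable set {C, F} has 2 states.

2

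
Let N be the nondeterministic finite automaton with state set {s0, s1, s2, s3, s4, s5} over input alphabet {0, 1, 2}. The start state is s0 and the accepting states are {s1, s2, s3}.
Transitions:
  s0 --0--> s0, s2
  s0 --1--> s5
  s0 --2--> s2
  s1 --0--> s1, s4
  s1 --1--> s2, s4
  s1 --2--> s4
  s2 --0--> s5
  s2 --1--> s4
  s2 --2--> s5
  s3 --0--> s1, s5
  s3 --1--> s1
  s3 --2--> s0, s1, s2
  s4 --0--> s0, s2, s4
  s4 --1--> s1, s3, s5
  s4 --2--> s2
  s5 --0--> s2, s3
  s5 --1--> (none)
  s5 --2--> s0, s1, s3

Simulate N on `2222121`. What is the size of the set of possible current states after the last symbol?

Start: {s0}
read 2: {s2}
read 2: {s5}
read 2: {s0, s1, s3}
read 2: {s0, s1, s2, s4}
read 1: {s1, s2, s3, s4, s5}
read 2: {s0, s1, s2, s3, s4, s5}
read 1: {s1, s2, s3, s4, s5}
Final reachable set {s1, s2, s3, s4, s5} has 5 states.

5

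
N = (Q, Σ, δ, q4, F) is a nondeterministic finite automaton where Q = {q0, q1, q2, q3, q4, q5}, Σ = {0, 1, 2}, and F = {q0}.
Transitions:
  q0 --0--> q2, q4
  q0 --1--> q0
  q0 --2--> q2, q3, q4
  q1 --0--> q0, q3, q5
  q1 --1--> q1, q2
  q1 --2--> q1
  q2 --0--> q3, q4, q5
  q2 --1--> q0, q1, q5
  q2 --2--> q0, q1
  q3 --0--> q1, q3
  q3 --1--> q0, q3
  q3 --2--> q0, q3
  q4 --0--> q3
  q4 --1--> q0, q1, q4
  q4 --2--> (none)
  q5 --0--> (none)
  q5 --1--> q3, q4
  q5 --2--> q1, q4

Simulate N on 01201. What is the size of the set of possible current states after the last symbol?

6

Start: {q4}
read 0: {q3}
read 1: {q0, q3}
read 2: {q0, q2, q3, q4}
read 0: {q1, q2, q3, q4, q5}
read 1: {q0, q1, q2, q3, q4, q5}
Final reachable set {q0, q1, q2, q3, q4, q5} has 6 states.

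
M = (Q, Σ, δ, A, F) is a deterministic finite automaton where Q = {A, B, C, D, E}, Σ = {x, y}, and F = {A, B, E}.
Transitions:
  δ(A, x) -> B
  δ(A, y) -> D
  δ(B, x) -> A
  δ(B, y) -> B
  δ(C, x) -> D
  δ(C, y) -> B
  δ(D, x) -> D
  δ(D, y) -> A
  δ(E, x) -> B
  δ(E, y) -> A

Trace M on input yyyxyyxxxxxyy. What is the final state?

D

A --y--> D
D --y--> A
A --y--> D
D --x--> D
D --y--> A
A --y--> D
D --x--> D
D --x--> D
D --x--> D
D --x--> D
D --x--> D
D --y--> A
A --y--> D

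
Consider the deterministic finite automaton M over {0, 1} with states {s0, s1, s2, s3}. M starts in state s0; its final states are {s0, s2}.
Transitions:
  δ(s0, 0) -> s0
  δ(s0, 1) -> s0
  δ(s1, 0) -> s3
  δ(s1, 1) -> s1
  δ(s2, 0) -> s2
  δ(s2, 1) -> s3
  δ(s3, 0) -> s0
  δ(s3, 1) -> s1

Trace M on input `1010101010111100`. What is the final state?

s0

s0 --1--> s0
s0 --0--> s0
s0 --1--> s0
s0 --0--> s0
s0 --1--> s0
s0 --0--> s0
s0 --1--> s0
s0 --0--> s0
s0 --1--> s0
s0 --0--> s0
s0 --1--> s0
s0 --1--> s0
s0 --1--> s0
s0 --1--> s0
s0 --0--> s0
s0 --0--> s0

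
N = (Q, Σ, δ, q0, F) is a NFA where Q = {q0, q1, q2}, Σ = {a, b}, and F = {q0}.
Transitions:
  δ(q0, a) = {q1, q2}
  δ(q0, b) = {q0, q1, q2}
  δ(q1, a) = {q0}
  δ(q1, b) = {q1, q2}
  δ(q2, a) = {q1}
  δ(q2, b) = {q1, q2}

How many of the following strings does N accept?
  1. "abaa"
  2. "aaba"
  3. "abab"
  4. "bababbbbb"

"abaa": accepted
"aaba": accepted
"abab": accepted
"bababbbbb": accepted

4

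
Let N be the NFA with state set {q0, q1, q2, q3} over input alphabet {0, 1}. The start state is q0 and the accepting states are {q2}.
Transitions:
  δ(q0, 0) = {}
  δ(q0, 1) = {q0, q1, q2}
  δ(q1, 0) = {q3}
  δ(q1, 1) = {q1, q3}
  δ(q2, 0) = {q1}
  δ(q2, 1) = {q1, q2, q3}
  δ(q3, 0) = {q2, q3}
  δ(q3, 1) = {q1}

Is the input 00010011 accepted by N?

rejected

Start: {q0}
read 0: {}
The reachable set is empty and stays empty for the remaining 7 symbols.
Reachable ∩ accepting = {} — empty.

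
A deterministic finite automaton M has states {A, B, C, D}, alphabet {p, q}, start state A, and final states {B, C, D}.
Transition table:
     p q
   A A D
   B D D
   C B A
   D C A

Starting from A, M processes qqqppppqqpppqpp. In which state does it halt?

A --q--> D
D --q--> A
A --q--> D
D --p--> C
C --p--> B
B --p--> D
D --p--> C
C --q--> A
A --q--> D
D --p--> C
C --p--> B
B --p--> D
D --q--> A
A --p--> A
A --p--> A

A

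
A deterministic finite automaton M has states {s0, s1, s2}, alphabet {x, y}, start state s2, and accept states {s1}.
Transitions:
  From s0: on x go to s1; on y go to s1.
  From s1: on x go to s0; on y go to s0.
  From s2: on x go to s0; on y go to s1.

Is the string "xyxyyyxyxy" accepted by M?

accepted

s2 --x--> s0
s0 --y--> s1
s1 --x--> s0
s0 --y--> s1
s1 --y--> s0
s0 --y--> s1
s1 --x--> s0
s0 --y--> s1
s1 --x--> s0
s0 --y--> s1
End in state s1, which is an accepting state.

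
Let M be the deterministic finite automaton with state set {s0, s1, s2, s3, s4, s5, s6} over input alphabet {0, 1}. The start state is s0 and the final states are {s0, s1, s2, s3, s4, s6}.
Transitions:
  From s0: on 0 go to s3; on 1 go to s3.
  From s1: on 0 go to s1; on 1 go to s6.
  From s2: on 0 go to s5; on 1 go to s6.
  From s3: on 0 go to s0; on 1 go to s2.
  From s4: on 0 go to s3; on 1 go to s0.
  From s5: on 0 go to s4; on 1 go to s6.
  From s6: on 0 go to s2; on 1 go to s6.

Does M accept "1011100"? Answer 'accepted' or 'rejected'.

s0 --1--> s3
s3 --0--> s0
s0 --1--> s3
s3 --1--> s2
s2 --1--> s6
s6 --0--> s2
s2 --0--> s5
End in state s5, which is not an accepting state.

rejected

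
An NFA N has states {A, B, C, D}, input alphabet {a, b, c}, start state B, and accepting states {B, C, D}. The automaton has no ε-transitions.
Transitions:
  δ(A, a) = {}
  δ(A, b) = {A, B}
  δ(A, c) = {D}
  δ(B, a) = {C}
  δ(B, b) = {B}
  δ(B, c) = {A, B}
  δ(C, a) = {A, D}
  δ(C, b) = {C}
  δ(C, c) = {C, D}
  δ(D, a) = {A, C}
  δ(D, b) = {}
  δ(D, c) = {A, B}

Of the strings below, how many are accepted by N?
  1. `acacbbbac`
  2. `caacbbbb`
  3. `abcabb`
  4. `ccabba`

4

`acacbbbac`: accepted
`caacbbbb`: accepted
`abcabb`: accepted
`ccabba`: accepted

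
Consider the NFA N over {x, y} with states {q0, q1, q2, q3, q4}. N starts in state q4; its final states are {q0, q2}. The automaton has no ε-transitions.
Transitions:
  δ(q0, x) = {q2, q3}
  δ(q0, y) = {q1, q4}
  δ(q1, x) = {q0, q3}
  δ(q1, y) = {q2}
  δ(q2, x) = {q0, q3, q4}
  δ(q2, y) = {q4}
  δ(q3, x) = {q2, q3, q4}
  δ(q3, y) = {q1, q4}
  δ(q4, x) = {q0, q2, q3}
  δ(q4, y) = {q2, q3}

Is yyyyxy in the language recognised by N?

Start: {q4}
read y: {q2, q3}
read y: {q1, q4}
read y: {q2, q3}
read y: {q1, q4}
read x: {q0, q2, q3}
read y: {q1, q4}
Reachable ∩ accepting = {} — empty.

rejected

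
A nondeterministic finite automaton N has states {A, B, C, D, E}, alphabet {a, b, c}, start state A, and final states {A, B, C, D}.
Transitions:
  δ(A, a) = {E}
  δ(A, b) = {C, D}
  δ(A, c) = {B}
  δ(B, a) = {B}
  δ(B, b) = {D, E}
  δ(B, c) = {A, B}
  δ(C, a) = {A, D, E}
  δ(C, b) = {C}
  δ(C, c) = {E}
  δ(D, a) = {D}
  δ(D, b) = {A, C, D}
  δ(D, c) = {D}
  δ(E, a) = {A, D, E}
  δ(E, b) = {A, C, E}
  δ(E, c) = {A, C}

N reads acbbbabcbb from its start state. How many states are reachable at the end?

4

Start: {A}
read a: {E}
read c: {A, C}
read b: {C, D}
read b: {A, C, D}
read b: {A, C, D}
read a: {A, D, E}
read b: {A, C, D, E}
read c: {A, B, C, D, E}
read b: {A, C, D, E}
read b: {A, C, D, E}
Final reachable set {A, C, D, E} has 4 states.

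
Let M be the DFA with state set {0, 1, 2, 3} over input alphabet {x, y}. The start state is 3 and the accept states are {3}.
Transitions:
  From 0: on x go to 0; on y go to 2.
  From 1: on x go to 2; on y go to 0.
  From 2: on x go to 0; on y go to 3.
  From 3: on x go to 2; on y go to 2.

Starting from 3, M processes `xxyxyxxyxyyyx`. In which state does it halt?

3 --x--> 2
2 --x--> 0
0 --y--> 2
2 --x--> 0
0 --y--> 2
2 --x--> 0
0 --x--> 0
0 --y--> 2
2 --x--> 0
0 --y--> 2
2 --y--> 3
3 --y--> 2
2 --x--> 0

0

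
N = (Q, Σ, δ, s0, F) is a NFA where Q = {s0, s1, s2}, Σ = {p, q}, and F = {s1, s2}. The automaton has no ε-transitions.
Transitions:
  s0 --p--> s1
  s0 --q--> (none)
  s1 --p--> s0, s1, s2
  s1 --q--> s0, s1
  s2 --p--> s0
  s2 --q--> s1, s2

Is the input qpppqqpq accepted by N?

Start: {s0}
read q: {}
The reachable set is empty and stays empty for the remaining 7 symbols.
Reachable ∩ accepting = {} — empty.

rejected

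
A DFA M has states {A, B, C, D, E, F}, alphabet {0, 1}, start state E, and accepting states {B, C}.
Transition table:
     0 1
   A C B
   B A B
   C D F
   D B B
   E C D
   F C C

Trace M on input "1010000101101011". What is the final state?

E --1--> D
D --0--> B
B --1--> B
B --0--> A
A --0--> C
C --0--> D
D --0--> B
B --1--> B
B --0--> A
A --1--> B
B --1--> B
B --0--> A
A --1--> B
B --0--> A
A --1--> B
B --1--> B

B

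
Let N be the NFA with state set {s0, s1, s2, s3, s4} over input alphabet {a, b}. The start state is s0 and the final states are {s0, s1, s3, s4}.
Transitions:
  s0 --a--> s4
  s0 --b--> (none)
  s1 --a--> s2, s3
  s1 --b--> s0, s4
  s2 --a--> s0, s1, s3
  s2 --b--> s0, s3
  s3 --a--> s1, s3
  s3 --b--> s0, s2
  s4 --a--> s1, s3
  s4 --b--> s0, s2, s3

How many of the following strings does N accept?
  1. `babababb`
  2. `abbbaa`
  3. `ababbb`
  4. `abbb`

3

`babababb`: rejected
`abbbaa`: accepted
`ababbb`: accepted
`abbb`: accepted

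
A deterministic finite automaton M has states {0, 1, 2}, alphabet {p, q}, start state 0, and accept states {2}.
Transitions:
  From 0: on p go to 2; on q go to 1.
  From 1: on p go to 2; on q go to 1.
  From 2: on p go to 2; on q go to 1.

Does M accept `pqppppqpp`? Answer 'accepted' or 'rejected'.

accepted

0 --p--> 2
2 --q--> 1
1 --p--> 2
2 --p--> 2
2 --p--> 2
2 --p--> 2
2 --q--> 1
1 --p--> 2
2 --p--> 2
End in state 2, which is an accepting state.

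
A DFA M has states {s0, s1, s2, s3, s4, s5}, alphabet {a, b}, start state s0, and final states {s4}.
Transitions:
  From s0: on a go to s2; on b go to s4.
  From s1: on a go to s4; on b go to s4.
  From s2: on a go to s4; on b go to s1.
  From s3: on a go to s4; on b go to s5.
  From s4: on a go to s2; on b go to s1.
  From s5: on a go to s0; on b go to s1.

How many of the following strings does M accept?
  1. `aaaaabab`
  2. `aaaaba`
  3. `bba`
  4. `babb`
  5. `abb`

`aaaaabab`: rejected
`aaaaba`: accepted
`bba`: accepted
`babb`: accepted
`abb`: accepted

4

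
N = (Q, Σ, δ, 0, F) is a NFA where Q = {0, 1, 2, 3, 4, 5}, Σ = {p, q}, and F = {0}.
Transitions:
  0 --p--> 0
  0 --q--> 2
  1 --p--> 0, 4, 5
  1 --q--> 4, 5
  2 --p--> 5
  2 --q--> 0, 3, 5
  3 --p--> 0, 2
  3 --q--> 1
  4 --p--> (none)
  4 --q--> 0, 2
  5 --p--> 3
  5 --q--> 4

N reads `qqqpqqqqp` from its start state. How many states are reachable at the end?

Start: {0}
read q: {2}
read q: {0, 3, 5}
read q: {1, 2, 4}
read p: {0, 4, 5}
read q: {0, 2, 4}
read q: {0, 2, 3, 5}
read q: {0, 1, 2, 3, 4, 5}
read q: {0, 1, 2, 3, 4, 5}
read p: {0, 2, 3, 4, 5}
Final reachable set {0, 2, 3, 4, 5} has 5 states.

5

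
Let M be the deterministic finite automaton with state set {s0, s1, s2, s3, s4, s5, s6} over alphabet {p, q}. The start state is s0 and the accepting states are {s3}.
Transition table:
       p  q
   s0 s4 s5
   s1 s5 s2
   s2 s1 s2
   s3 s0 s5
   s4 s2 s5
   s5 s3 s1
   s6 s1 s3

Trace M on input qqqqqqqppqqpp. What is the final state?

s5

s0 --q--> s5
s5 --q--> s1
s1 --q--> s2
s2 --q--> s2
s2 --q--> s2
s2 --q--> s2
s2 --q--> s2
s2 --p--> s1
s1 --p--> s5
s5 --q--> s1
s1 --q--> s2
s2 --p--> s1
s1 --p--> s5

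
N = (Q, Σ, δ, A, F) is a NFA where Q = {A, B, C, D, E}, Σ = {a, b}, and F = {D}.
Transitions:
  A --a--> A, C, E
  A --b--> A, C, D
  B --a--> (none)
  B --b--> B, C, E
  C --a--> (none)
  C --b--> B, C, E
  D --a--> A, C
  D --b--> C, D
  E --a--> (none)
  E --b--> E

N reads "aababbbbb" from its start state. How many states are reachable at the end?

Start: {A}
read a: {A, C, E}
read a: {A, C, E}
read b: {A, B, C, D, E}
read a: {A, C, E}
read b: {A, B, C, D, E}
read b: {A, B, C, D, E}
read b: {A, B, C, D, E}
read b: {A, B, C, D, E}
read b: {A, B, C, D, E}
Final reachable set {A, B, C, D, E} has 5 states.

5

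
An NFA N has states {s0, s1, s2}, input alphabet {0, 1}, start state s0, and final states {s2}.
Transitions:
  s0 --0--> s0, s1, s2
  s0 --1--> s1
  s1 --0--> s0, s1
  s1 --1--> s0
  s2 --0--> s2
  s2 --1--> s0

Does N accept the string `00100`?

accepted

Start: {s0}
read 0: {s0, s1, s2}
read 0: {s0, s1, s2}
read 1: {s0, s1}
read 0: {s0, s1, s2}
read 0: {s0, s1, s2}
Reachable ∩ accepting = {s2} — nonempty.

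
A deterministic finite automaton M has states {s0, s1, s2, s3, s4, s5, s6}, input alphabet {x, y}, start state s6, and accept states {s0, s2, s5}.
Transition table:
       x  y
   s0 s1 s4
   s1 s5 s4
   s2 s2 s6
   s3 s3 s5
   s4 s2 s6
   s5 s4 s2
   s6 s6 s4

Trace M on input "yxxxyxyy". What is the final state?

s6

s6 --y--> s4
s4 --x--> s2
s2 --x--> s2
s2 --x--> s2
s2 --y--> s6
s6 --x--> s6
s6 --y--> s4
s4 --y--> s6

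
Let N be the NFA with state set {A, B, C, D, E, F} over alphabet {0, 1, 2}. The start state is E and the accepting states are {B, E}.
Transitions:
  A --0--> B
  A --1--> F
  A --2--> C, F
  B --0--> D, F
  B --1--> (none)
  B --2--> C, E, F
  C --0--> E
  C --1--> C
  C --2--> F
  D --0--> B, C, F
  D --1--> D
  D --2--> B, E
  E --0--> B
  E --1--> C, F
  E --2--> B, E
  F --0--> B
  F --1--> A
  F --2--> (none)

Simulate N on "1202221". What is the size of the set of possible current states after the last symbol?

Start: {E}
read 1: {C, F}
read 2: {F}
read 0: {B}
read 2: {C, E, F}
read 2: {B, E, F}
read 2: {B, C, E, F}
read 1: {A, C, F}
Final reachable set {A, C, F} has 3 states.

3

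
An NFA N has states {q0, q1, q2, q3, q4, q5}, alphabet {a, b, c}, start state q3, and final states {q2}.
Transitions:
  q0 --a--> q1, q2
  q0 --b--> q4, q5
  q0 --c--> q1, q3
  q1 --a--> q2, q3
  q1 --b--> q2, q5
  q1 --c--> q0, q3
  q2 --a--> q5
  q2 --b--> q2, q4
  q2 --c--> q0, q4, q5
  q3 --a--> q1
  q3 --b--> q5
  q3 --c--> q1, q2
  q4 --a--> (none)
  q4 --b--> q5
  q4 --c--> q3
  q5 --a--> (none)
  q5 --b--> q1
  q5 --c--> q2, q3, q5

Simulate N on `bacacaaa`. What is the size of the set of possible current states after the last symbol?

0

Start: {q3}
read b: {q5}
read a: {}
The reachable set is empty and stays empty for the remaining 6 symbols.
Final reachable set {} has 0 states.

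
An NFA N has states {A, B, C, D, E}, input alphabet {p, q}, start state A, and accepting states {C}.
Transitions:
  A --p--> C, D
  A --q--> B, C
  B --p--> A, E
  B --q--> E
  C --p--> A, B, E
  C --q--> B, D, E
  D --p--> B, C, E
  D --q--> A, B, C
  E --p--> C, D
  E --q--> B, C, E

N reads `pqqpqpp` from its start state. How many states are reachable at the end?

Start: {A}
read p: {C, D}
read q: {A, B, C, D, E}
read q: {A, B, C, D, E}
read p: {A, B, C, D, E}
read q: {A, B, C, D, E}
read p: {A, B, C, D, E}
read p: {A, B, C, D, E}
Final reachable set {A, B, C, D, E} has 5 states.

5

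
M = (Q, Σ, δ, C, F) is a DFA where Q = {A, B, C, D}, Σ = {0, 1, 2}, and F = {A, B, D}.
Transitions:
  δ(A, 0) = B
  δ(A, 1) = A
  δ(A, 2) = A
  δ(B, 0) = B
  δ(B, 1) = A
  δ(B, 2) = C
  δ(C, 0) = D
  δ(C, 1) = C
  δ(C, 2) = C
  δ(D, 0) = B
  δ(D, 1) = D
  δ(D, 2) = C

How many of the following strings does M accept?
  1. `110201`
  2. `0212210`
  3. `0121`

2

`110201`: accepted
`0212210`: accepted
`0121`: rejected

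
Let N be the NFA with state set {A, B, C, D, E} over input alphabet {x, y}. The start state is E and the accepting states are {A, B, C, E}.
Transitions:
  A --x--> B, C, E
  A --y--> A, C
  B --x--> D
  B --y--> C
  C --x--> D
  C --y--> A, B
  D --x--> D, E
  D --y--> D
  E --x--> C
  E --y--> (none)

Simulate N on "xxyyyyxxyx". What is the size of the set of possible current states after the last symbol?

Start: {E}
read x: {C}
read x: {D}
read y: {D}
read y: {D}
read y: {D}
read y: {D}
read x: {D, E}
read x: {C, D, E}
read y: {A, B, D}
read x: {B, C, D, E}
Final reachable set {B, C, D, E} has 4 states.

4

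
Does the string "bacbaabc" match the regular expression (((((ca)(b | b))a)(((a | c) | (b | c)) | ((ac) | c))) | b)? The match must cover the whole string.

no

Neither ((((ca)(b|b))a)(((a|c)|(b|c))|((ac)|c))) nor b matches bacbaabc.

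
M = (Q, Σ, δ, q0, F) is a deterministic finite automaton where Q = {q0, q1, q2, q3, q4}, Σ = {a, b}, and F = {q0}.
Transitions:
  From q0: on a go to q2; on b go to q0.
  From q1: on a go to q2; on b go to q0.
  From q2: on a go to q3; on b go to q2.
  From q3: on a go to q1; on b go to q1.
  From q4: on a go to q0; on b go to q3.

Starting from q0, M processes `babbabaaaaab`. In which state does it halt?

q0 --b--> q0
q0 --a--> q2
q2 --b--> q2
q2 --b--> q2
q2 --a--> q3
q3 --b--> q1
q1 --a--> q2
q2 --a--> q3
q3 --a--> q1
q1 --a--> q2
q2 --a--> q3
q3 --b--> q1

q1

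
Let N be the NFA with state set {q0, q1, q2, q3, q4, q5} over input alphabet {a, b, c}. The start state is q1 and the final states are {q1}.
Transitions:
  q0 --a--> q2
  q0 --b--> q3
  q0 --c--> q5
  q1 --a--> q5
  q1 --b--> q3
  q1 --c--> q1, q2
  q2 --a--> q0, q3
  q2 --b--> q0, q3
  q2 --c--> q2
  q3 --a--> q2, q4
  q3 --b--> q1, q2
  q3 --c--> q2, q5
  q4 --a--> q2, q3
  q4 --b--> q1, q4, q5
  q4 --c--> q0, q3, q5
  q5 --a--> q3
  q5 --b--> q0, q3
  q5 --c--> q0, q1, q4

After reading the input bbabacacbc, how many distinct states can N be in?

Start: {q1}
read b: {q3}
read b: {q1, q2}
read a: {q0, q3, q5}
read b: {q0, q1, q2, q3}
read a: {q0, q2, q3, q4, q5}
read c: {q0, q1, q2, q3, q4, q5}
read a: {q0, q2, q3, q4, q5}
read c: {q0, q1, q2, q3, q4, q5}
read b: {q0, q1, q2, q3, q4, q5}
read c: {q0, q1, q2, q3, q4, q5}
Final reachable set {q0, q1, q2, q3, q4, q5} has 6 states.

6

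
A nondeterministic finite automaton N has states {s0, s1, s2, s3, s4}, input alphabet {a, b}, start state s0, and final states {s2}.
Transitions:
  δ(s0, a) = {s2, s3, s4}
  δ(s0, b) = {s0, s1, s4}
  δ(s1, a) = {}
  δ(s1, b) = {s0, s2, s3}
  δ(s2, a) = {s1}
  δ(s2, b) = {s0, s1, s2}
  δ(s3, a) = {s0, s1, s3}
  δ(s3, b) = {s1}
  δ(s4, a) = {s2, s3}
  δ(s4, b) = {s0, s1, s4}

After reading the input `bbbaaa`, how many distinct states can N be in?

Start: {s0}
read b: {s0, s1, s4}
read b: {s0, s1, s2, s3, s4}
read b: {s0, s1, s2, s3, s4}
read a: {s0, s1, s2, s3, s4}
read a: {s0, s1, s2, s3, s4}
read a: {s0, s1, s2, s3, s4}
Final reachable set {s0, s1, s2, s3, s4} has 5 states.

5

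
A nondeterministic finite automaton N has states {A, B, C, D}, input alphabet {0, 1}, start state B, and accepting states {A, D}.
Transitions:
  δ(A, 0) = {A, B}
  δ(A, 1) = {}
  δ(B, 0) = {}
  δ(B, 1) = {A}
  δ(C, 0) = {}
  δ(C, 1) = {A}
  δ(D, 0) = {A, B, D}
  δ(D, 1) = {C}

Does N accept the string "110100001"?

Start: {B}
read 1: {A}
read 1: {}
The reachable set is empty and stays empty for the remaining 7 symbols.
Reachable ∩ accepting = {} — empty.

rejected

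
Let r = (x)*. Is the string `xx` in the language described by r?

yes

Split into 2 pieces x · x; each matches x.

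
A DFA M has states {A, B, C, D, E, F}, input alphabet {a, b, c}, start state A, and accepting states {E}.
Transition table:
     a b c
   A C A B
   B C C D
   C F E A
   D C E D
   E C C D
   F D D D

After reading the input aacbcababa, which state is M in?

A --a--> C
C --a--> F
F --c--> D
D --b--> E
E --c--> D
D --a--> C
C --b--> E
E --a--> C
C --b--> E
E --a--> C

C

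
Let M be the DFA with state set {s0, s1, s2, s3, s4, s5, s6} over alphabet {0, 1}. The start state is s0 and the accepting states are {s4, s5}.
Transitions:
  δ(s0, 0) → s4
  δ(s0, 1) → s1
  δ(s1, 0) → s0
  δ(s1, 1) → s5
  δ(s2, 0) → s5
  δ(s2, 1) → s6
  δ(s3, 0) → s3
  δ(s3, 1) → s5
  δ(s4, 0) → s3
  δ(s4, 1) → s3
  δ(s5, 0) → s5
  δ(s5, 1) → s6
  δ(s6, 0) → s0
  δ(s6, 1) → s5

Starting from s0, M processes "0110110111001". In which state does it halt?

s3

s0 --0--> s4
s4 --1--> s3
s3 --1--> s5
s5 --0--> s5
s5 --1--> s6
s6 --1--> s5
s5 --0--> s5
s5 --1--> s6
s6 --1--> s5
s5 --1--> s6
s6 --0--> s0
s0 --0--> s4
s4 --1--> s3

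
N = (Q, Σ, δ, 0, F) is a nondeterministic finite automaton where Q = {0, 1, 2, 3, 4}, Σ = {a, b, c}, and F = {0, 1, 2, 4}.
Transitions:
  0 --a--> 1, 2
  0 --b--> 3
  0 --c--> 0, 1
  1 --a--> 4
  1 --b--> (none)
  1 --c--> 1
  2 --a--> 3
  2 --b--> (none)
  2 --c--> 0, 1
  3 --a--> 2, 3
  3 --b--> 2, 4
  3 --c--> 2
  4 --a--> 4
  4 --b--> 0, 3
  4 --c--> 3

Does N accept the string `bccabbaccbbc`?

accepted

Start: {0}
read b: {3}
read c: {2}
read c: {0, 1}
read a: {1, 2, 4}
read b: {0, 3}
read b: {2, 3, 4}
read a: {2, 3, 4}
read c: {0, 1, 2, 3}
read c: {0, 1, 2}
read b: {3}
read b: {2, 4}
read c: {0, 1, 3}
Reachable ∩ accepting = {0, 1} — nonempty.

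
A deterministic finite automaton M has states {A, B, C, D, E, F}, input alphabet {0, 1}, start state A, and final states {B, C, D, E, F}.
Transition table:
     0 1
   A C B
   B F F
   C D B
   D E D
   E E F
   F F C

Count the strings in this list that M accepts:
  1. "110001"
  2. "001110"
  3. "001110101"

"110001": accepted
"001110": accepted
"001110101": accepted

3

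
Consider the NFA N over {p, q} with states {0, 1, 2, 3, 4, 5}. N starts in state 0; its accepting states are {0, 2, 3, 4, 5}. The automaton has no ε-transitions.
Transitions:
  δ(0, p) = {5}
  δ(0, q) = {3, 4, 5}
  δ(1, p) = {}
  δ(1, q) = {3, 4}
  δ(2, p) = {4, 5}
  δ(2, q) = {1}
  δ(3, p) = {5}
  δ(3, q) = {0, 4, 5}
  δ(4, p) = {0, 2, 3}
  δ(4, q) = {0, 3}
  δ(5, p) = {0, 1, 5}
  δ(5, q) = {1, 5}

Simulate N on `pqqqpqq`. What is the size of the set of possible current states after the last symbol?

5

Start: {0}
read p: {5}
read q: {1, 5}
read q: {1, 3, 4, 5}
read q: {0, 1, 3, 4, 5}
read p: {0, 1, 2, 3, 5}
read q: {0, 1, 3, 4, 5}
read q: {0, 1, 3, 4, 5}
Final reachable set {0, 1, 3, 4, 5} has 5 states.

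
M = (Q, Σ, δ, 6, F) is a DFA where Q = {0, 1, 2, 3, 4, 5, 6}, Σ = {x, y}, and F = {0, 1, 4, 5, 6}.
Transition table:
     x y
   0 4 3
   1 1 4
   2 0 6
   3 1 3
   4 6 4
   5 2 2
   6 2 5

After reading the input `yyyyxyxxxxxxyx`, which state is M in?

6 --y--> 5
5 --y--> 2
2 --y--> 6
6 --y--> 5
5 --x--> 2
2 --y--> 6
6 --x--> 2
2 --x--> 0
0 --x--> 4
4 --x--> 6
6 --x--> 2
2 --x--> 0
0 --y--> 3
3 --x--> 1

1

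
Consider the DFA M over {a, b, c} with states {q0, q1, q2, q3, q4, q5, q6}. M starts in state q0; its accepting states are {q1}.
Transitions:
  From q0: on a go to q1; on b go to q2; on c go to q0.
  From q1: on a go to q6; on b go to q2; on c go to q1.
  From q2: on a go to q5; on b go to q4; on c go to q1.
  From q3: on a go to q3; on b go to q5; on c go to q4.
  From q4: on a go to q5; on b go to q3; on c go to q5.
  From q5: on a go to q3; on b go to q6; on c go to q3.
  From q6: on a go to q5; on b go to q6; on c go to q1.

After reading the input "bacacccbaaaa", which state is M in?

q3

q0 --b--> q2
q2 --a--> q5
q5 --c--> q3
q3 --a--> q3
q3 --c--> q4
q4 --c--> q5
q5 --c--> q3
q3 --b--> q5
q5 --a--> q3
q3 --a--> q3
q3 --a--> q3
q3 --a--> q3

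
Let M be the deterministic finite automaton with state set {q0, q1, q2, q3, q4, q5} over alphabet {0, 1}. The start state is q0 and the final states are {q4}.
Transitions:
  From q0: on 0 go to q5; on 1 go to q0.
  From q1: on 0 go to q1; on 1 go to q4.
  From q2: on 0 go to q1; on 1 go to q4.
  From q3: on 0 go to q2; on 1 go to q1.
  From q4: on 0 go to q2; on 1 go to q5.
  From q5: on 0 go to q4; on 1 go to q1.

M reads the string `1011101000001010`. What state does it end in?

q2

q0 --1--> q0
q0 --0--> q5
q5 --1--> q1
q1 --1--> q4
q4 --1--> q5
q5 --0--> q4
q4 --1--> q5
q5 --0--> q4
q4 --0--> q2
q2 --0--> q1
q1 --0--> q1
q1 --0--> q1
q1 --1--> q4
q4 --0--> q2
q2 --1--> q4
q4 --0--> q2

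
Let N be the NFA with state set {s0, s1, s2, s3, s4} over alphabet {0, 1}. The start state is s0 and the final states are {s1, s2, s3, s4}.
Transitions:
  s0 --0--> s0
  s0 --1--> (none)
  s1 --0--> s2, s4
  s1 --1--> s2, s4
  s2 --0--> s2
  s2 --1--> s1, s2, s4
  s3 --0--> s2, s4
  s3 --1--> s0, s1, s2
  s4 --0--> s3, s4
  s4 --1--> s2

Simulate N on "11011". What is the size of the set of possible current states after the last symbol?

0

Start: {s0}
read 1: {}
The reachable set is empty and stays empty for the remaining 4 symbols.
Final reachable set {} has 0 states.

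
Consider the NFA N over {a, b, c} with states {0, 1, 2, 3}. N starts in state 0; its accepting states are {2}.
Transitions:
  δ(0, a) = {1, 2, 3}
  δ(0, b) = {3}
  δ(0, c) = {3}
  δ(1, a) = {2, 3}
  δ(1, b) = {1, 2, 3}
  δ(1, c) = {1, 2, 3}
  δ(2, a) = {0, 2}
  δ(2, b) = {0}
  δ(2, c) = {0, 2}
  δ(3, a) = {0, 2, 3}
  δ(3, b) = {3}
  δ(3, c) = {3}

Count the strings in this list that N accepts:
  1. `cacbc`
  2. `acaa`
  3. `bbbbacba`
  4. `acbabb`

3

`cacbc`: rejected
`acaa`: accepted
`bbbbacba`: accepted
`acbabb`: accepted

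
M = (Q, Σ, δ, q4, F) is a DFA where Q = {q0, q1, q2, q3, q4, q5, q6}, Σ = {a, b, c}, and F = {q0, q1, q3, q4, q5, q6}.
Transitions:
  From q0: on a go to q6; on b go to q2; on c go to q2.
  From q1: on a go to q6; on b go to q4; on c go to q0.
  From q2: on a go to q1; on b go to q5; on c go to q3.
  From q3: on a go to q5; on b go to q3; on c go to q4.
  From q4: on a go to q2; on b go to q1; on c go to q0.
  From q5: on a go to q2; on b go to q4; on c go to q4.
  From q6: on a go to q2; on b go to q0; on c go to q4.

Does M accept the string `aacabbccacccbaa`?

q4 --a--> q2
q2 --a--> q1
q1 --c--> q0
q0 --a--> q6
q6 --b--> q0
q0 --b--> q2
q2 --c--> q3
q3 --c--> q4
q4 --a--> q2
q2 --c--> q3
q3 --c--> q4
q4 --c--> q0
q0 --b--> q2
q2 --a--> q1
q1 --a--> q6
End in state q6, which is an accepting state.

accepted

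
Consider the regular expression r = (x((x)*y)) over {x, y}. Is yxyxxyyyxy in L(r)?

No split of yxyxxyyyxy into u·v has x matching u and ((x)*y) matching v.

no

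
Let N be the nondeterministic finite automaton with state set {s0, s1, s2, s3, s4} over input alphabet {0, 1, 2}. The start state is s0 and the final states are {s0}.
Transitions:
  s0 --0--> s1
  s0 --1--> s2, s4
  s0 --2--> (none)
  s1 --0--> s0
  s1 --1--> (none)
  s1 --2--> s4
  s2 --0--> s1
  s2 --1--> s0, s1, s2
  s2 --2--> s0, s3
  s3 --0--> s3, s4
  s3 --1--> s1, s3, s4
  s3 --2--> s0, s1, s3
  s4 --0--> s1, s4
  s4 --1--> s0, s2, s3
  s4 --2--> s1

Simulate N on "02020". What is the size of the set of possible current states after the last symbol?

Start: {s0}
read 0: {s1}
read 2: {s4}
read 0: {s1, s4}
read 2: {s1, s4}
read 0: {s0, s1, s4}
Final reachable set {s0, s1, s4} has 3 states.

3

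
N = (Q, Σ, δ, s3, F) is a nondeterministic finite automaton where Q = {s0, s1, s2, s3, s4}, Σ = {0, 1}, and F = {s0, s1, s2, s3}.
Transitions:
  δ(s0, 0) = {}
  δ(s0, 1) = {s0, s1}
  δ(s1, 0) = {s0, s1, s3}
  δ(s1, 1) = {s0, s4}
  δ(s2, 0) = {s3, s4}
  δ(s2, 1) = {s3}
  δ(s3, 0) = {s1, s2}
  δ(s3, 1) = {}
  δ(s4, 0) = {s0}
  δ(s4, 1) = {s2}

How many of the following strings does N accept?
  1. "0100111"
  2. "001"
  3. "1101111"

2

"0100111": accepted
"001": accepted
"1101111": rejected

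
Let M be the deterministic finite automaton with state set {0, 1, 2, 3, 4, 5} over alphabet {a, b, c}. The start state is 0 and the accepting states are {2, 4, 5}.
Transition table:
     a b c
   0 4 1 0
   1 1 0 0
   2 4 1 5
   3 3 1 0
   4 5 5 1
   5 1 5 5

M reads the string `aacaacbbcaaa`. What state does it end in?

1

0 --a--> 4
4 --a--> 5
5 --c--> 5
5 --a--> 1
1 --a--> 1
1 --c--> 0
0 --b--> 1
1 --b--> 0
0 --c--> 0
0 --a--> 4
4 --a--> 5
5 --a--> 1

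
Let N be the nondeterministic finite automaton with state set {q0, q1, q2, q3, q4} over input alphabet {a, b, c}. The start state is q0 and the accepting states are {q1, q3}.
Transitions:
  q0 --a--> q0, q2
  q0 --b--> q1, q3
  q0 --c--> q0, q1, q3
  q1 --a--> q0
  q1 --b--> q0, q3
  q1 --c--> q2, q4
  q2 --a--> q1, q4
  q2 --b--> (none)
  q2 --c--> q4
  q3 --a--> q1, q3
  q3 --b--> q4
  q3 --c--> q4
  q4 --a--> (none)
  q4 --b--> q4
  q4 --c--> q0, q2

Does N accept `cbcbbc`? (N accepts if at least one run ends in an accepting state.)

accepted

Start: {q0}
read c: {q0, q1, q3}
read b: {q0, q1, q3, q4}
read c: {q0, q1, q2, q3, q4}
read b: {q0, q1, q3, q4}
read b: {q0, q1, q3, q4}
read c: {q0, q1, q2, q3, q4}
Reachable ∩ accepting = {q1, q3} — nonempty.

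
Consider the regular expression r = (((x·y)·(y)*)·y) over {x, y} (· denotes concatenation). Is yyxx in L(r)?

no

No split of yyxx into u·v has ((x·y)·(y)*) matching u and y matching v.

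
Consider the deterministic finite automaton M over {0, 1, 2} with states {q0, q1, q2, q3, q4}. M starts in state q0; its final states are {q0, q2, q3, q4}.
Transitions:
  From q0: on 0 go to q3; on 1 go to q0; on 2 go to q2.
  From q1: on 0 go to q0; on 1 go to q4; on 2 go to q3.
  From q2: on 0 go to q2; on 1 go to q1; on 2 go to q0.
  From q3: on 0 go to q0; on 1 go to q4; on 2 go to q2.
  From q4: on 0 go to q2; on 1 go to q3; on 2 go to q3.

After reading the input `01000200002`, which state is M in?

q0 --0--> q3
q3 --1--> q4
q4 --0--> q2
q2 --0--> q2
q2 --0--> q2
q2 --2--> q0
q0 --0--> q3
q3 --0--> q0
q0 --0--> q3
q3 --0--> q0
q0 --2--> q2

q2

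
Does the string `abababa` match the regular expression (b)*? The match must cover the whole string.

abababa cannot be split into zero or more pieces each matching b.

no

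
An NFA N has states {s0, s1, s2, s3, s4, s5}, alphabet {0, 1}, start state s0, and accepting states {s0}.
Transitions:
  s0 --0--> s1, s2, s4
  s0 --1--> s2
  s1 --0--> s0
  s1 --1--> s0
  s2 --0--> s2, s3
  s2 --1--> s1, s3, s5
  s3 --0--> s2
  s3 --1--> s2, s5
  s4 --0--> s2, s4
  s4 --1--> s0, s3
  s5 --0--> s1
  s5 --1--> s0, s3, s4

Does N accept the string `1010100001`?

accepted

Start: {s0}
read 1: {s2}
read 0: {s2, s3}
read 1: {s1, s2, s3, s5}
read 0: {s0, s1, s2, s3}
read 1: {s0, s1, s2, s3, s5}
read 0: {s0, s1, s2, s3, s4}
read 0: {s0, s1, s2, s3, s4}
read 0: {s0, s1, s2, s3, s4}
read 0: {s0, s1, s2, s3, s4}
read 1: {s0, s1, s2, s3, s5}
Reachable ∩ accepting = {s0} — nonempty.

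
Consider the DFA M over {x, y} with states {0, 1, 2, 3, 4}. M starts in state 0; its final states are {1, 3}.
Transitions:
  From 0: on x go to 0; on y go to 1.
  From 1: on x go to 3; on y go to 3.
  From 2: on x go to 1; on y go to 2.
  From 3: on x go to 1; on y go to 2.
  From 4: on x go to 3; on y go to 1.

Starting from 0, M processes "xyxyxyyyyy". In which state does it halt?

2

0 --x--> 0
0 --y--> 1
1 --x--> 3
3 --y--> 2
2 --x--> 1
1 --y--> 3
3 --y--> 2
2 --y--> 2
2 --y--> 2
2 --y--> 2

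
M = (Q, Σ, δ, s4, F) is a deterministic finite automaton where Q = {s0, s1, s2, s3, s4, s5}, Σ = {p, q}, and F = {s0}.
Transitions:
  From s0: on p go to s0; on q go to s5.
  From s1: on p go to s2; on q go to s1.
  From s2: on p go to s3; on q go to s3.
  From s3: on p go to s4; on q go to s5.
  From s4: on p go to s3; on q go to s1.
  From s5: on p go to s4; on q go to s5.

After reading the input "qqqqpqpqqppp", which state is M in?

s4

s4 --q--> s1
s1 --q--> s1
s1 --q--> s1
s1 --q--> s1
s1 --p--> s2
s2 --q--> s3
s3 --p--> s4
s4 --q--> s1
s1 --q--> s1
s1 --p--> s2
s2 --p--> s3
s3 --p--> s4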